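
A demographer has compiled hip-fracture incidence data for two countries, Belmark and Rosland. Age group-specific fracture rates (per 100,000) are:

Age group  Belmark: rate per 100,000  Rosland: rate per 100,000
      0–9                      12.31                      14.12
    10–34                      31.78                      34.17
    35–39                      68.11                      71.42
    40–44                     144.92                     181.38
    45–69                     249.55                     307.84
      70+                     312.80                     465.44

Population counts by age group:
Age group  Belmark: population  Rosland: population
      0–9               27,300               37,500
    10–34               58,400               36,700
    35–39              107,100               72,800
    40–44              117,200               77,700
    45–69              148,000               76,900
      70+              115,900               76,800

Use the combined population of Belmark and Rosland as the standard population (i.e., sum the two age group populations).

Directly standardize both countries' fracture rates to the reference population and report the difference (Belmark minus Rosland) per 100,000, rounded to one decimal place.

-53.1

Combined standard total = 952,300; weights = 0.0680, 0.0999, 0.1889, 0.2047, 0.2362, 0.2024.
Belmark: 0.0680×12.31 + 0.0999×31.78 + 0.1889×68.11 + 0.2047×144.92 + 0.2362×249.55 + 0.2024×312.80 = 168.7685 per 100,000.
Rosland: 0.0680×14.12 + 0.0999×34.17 + 0.1889×71.42 + 0.2047×181.38 + 0.2362×307.84 + 0.2024×465.44 = 221.8707 per 100,000.
Difference = 168.7685 − 221.8707 = -53.1022.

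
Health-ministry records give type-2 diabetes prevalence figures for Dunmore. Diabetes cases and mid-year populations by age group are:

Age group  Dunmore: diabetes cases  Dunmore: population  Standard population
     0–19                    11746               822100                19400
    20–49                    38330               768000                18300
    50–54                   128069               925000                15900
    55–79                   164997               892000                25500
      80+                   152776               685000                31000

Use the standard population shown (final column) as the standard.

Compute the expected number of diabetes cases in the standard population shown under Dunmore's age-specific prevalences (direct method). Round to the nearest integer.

Age-specific rates per 1000 for Dunmore: 14.288, 49.909, 138.453, 184.974, 223.031.
Expected diabetes cases = Σ (standard pop × age-specific rate ÷ 1000)
= 19400×14.288/1000 + 18300×49.909/1000 + 15900×138.453/1000 + 25500×184.974/1000 + 31000×223.031/1000
= 277.18 + 913.33 + 2201.40 + 4716.84 + 6913.95 = 15022.71.

15023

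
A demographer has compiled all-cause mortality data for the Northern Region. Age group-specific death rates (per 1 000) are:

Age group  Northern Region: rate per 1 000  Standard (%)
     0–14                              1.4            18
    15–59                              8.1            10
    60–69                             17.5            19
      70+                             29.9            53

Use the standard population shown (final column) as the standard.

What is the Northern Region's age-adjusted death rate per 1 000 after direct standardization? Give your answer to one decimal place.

20.2

Standard weights: 0.18, 0.10, 0.19, 0.53.
Standardized rate: 0.1800×1.4 + 0.1000×8.1 + 0.1900×17.5 + 0.5300×29.9 = 20.2340 per 1 000.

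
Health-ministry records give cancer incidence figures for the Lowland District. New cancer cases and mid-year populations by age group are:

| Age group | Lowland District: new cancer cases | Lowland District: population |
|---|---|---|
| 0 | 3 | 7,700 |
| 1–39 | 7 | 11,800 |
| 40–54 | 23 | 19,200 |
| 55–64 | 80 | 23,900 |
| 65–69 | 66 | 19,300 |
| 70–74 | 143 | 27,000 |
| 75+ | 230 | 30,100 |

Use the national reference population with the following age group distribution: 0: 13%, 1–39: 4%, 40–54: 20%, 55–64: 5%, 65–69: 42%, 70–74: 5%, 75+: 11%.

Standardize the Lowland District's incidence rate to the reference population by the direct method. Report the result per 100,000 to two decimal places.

Age-specific rates per 100,000 for the Lowland District: 38.96, 59.32, 119.79, 334.73, 341.97, 529.63, 764.12.
Standard weights: 0.13, 0.04, 0.20, 0.05, 0.42, 0.05, 0.11.
Standardized rate: 0.1300×38.96 + 0.0400×59.32 + 0.2000×119.79 + 0.0500×334.73 + 0.4200×341.97 + 0.0500×529.63 + 0.1100×764.12 = 302.2941 per 100,000.

302.29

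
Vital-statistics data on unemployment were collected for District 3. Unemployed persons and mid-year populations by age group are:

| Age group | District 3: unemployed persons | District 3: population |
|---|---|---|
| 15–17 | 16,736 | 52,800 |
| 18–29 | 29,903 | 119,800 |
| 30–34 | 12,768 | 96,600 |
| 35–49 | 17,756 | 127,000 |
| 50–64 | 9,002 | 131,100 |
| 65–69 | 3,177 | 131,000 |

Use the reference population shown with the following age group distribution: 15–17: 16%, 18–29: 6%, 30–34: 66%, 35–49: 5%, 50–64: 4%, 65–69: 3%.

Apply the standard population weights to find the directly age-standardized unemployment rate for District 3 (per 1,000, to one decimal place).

Age-specific rates per 1,000 for District 3: 316.970, 249.608, 132.174, 139.811, 68.665, 24.252.
Standard weights: 0.16, 0.06, 0.66, 0.05, 0.04, 0.03.
Standardized rate: 0.1600×316.970 + 0.0600×249.608 + 0.6600×132.174 + 0.0500×139.811 + 0.0400×68.665 + 0.0300×24.252 = 163.3911 per 1,000.

163.4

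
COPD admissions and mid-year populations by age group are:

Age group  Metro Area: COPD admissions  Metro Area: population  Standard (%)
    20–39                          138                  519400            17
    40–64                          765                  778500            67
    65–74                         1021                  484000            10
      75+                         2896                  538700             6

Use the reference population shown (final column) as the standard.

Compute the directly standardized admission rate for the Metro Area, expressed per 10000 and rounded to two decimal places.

12.37

Age-specific rates per 10000 for the Metro Area: 2.66, 9.83, 21.10, 53.76.
Standard weights: 0.17, 0.67, 0.10, 0.06.
Standardized rate: 0.1700×2.66 + 0.6700×9.83 + 0.1000×21.10 + 0.0600×53.76 = 12.3705 per 10000.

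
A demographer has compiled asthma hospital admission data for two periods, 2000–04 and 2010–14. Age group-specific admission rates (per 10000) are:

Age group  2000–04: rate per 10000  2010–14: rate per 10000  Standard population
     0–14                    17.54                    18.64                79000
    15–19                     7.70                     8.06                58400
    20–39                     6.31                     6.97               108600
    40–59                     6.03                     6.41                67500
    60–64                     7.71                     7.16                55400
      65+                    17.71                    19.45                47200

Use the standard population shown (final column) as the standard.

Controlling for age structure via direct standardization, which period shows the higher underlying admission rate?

Standard total = 416100; weights = 0.1899, 0.1404, 0.2610, 0.1622, 0.1331, 0.1134.
2000–04: 0.1899×17.54 + 0.1404×7.70 + 0.2610×6.31 + 0.1622×6.03 + 0.1331×7.71 + 0.1134×17.71 = 10.0713 per 10000.
2010–14: 0.1899×18.64 + 0.1404×8.06 + 0.2610×6.97 + 0.1622×6.41 + 0.1331×7.16 + 0.1134×19.45 = 10.6887 per 10000.

2010–14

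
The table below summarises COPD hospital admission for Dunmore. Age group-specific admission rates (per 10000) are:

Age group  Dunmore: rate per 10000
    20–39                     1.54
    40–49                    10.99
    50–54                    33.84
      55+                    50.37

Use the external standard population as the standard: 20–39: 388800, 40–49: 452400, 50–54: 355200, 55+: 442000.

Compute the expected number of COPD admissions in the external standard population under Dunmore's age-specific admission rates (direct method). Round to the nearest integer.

Expected COPD admissions = Σ (standard pop × age-specific rate ÷ 10000)
= 388800×1.54/10000 + 452400×10.99/10000 + 355200×33.84/10000 + 442000×50.37/10000
= 59.88 + 497.19 + 1202.00 + 2226.35 = 3985.41.

3985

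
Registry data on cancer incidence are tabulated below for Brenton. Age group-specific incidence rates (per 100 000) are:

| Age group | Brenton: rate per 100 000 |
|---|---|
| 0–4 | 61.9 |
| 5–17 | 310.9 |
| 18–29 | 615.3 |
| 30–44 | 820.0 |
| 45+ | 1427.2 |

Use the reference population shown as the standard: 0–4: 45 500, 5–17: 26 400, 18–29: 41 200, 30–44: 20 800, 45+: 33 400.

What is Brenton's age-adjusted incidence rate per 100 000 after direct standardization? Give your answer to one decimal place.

Standard total = 167 300; weights = 0.2720, 0.1578, 0.2463, 0.1243, 0.1996.
Standardized rate: 0.2720×61.9 + 0.1578×310.9 + 0.2463×615.3 + 0.1243×820.0 + 0.1996×1427.2 = 604.2980 per 100 000.

604.3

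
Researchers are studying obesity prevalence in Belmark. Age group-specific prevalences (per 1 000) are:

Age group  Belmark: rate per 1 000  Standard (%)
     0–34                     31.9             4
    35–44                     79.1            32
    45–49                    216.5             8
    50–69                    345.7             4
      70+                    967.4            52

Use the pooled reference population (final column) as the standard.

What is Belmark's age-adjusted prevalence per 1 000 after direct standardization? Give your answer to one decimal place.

560.8

Standard weights: 0.04, 0.32, 0.08, 0.04, 0.52.
Standardized rate: 0.0400×31.9 + 0.3200×79.1 + 0.0800×216.5 + 0.0400×345.7 + 0.5200×967.4 = 560.7840 per 1 000.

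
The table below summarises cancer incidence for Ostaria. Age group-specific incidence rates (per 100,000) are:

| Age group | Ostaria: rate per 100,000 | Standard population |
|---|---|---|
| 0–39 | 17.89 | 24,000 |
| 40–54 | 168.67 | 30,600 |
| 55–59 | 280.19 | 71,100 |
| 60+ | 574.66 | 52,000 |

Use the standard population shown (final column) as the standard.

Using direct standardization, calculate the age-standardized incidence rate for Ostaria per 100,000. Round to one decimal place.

Standard total = 177,700; weights = 0.1351, 0.1722, 0.4001, 0.2926.
Standardized rate: 0.1351×17.89 + 0.1722×168.67 + 0.4001×280.19 + 0.2926×574.66 = 311.7304 per 100,000.

311.7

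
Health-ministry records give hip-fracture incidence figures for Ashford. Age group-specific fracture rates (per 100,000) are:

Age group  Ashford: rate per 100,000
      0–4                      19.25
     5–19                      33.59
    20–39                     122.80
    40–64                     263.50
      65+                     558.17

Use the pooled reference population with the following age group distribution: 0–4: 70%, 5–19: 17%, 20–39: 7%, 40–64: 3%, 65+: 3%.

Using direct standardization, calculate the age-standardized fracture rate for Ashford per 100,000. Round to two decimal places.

52.43

Standard weights: 0.70, 0.17, 0.07, 0.03, 0.03.
Standardized rate: 0.7000×19.25 + 0.1700×33.59 + 0.0700×122.80 + 0.0300×263.50 + 0.0300×558.17 = 52.4314 per 100,000.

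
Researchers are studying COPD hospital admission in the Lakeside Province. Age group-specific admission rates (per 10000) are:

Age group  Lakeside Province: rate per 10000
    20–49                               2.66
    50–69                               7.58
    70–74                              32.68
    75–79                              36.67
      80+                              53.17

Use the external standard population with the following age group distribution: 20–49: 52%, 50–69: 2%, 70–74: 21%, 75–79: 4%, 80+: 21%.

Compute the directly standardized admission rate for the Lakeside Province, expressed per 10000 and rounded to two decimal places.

21.03

Standard weights: 0.52, 0.02, 0.21, 0.04, 0.21.
Standardized rate: 0.5200×2.66 + 0.0200×7.58 + 0.2100×32.68 + 0.0400×36.67 + 0.2100×53.17 = 21.0301 per 10000.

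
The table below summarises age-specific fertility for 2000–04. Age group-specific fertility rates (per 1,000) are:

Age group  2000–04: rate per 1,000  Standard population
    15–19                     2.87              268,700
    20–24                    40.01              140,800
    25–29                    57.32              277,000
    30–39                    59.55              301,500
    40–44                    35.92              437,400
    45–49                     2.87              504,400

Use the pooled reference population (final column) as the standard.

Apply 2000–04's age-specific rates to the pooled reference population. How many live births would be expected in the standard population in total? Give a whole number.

57396

Expected live births = Σ (standard pop × age-specific rate ÷ 1,000)
= 268,700×2.87/1,000 + 140,800×40.01/1,000 + 277,000×57.32/1,000 + 301,500×59.55/1,000 + 437,400×35.92/1,000 + 504,400×2.87/1,000
= 771.17 + 5633.41 + 15877.64 + 17954.33 + 15711.41 + 1447.63 = 57395.58.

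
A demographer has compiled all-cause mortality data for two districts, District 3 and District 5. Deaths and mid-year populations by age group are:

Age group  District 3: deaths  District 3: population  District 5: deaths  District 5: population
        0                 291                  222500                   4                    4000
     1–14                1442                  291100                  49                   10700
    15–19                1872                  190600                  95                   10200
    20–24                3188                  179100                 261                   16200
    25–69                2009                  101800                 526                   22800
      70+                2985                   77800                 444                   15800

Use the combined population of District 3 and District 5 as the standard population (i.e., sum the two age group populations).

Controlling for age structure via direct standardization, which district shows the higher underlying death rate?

Age-specific rates per 1000 for District 3: 1.308, 4.954, 9.822, 17.800, 19.735, 38.368.
For District 5: 1.000, 4.579, 9.314, 16.111, 23.070, 28.101.
Combined standard total = 1142600; weights = 0.1982, 0.2641, 0.1757, 0.1709, 0.1090, 0.0819.
District 3: 0.1982×1.308 + 0.2641×4.954 + 0.1757×9.822 + 0.1709×17.800 + 0.1090×19.735 + 0.0819×38.368 = 11.6313 per 1000.
District 5: 0.1982×1.000 + 0.2641×4.579 + 0.1757×9.314 + 0.1709×16.111 + 0.1090×23.070 + 0.0819×28.101 = 10.6162 per 1000.
The crude rates (11.09 vs 17.30) would put District 5 higher, but that reflects its age composition; once standardized to a common age structure, District 3 has the higher underlying rate.

District 3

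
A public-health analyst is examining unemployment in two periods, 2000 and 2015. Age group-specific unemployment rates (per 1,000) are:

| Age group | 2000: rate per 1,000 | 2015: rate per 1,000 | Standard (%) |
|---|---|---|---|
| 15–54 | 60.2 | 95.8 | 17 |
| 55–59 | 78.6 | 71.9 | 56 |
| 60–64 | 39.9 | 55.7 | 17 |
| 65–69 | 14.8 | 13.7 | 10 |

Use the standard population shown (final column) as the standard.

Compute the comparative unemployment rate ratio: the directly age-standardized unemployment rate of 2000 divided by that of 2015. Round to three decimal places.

Standard weights: 0.17, 0.56, 0.17, 0.10.
2000: 0.1700×60.2 + 0.5600×78.6 + 0.1700×39.9 + 0.1000×14.8 = 62.5130 per 1,000.
2015: 0.1700×95.8 + 0.5600×71.9 + 0.1700×55.7 + 0.1000×13.7 = 67.3890 per 1,000.
Ratio = 62.5130 ÷ 67.3890 = 0.92764.

0.928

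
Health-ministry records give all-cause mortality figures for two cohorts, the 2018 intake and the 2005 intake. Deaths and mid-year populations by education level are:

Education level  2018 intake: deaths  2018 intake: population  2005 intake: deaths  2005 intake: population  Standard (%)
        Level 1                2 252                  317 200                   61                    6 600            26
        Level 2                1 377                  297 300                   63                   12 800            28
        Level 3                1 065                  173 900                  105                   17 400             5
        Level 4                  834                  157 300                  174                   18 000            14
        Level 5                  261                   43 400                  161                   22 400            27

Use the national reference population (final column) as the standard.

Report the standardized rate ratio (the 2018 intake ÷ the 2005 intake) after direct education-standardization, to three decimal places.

0.788

Education-specific rates per 100 000 for the 2018 intake: 709.96, 463.17, 612.42, 530.20, 601.38.
For the 2005 intake: 924.24, 492.19, 603.45, 966.67, 718.75.
Standard weights: 0.26, 0.28, 0.05, 0.14, 0.27.
The 2018 intake: 0.2600×709.96 + 0.2800×463.17 + 0.0500×612.42 + 0.1400×530.20 + 0.2700×601.38 = 581.4993 per 100 000.
The 2005 intake: 0.2600×924.24 + 0.2800×492.19 + 0.0500×603.45 + 0.1400×966.67 + 0.2700×718.75 = 737.6838 per 100 000.
Ratio = 581.4993 ÷ 737.6838 = 0.78828.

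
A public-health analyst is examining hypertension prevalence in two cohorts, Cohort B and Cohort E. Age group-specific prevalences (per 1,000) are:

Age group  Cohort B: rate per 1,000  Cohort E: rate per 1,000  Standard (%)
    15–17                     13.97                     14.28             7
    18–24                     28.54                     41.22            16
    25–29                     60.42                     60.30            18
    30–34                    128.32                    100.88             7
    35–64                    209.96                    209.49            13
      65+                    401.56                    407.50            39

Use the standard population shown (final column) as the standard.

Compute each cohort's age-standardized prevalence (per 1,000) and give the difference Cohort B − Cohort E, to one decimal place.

-2.4

Standard weights: 0.07, 0.16, 0.18, 0.07, 0.13, 0.39.
Cohort B: 0.0700×13.97 + 0.1600×28.54 + 0.1800×60.42 + 0.0700×128.32 + 0.1300×209.96 + 0.3900×401.56 = 209.3055 per 1,000.
Cohort E: 0.0700×14.28 + 0.1600×41.22 + 0.1800×60.30 + 0.0700×100.88 + 0.1300×209.49 + 0.3900×407.50 = 211.6691 per 1,000.
Difference = 209.3055 − 211.6691 = -2.3636.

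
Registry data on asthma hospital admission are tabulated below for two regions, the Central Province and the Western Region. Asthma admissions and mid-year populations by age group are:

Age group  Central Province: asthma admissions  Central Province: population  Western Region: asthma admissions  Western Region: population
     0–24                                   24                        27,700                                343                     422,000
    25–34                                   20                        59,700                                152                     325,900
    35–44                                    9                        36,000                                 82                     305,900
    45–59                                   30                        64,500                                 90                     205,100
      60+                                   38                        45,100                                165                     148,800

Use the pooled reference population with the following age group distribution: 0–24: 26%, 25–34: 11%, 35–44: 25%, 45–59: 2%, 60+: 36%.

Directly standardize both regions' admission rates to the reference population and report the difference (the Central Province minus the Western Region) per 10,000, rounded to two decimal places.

Age-specific rates per 10,000 for the Central Province: 8.66, 3.35, 2.50, 4.65, 8.43.
For the Western Region: 8.13, 4.66, 2.68, 4.39, 11.09.
Standard weights: 0.26, 0.11, 0.25, 0.02, 0.36.
The Central Province: 0.2600×8.66 + 0.1100×3.35 + 0.2500×2.50 + 0.0200×4.65 + 0.3600×8.43 = 6.3725 per 10,000.
The Western Region: 0.2600×8.13 + 0.1100×4.66 + 0.2500×2.68 + 0.0200×4.39 + 0.3600×11.09 = 7.3762 per 10,000.
Difference = 6.3725 − 7.3762 = -1.0037.

-1.00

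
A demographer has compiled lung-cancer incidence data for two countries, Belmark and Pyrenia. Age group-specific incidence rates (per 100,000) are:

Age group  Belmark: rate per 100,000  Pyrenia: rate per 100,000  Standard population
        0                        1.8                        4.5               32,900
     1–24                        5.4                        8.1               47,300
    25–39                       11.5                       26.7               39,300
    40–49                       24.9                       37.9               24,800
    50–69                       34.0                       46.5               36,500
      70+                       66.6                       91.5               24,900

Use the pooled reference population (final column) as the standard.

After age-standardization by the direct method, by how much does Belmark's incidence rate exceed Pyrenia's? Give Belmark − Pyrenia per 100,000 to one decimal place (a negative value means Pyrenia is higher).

Standard total = 205,700; weights = 0.1599, 0.2299, 0.1911, 0.1206, 0.1774, 0.1211.
Belmark: 0.1599×1.8 + 0.2299×5.4 + 0.1911×11.5 + 0.1206×24.9 + 0.1774×34.0 + 0.1211×66.6 = 20.8238 per 100,000.
Pyrenia: 0.1599×4.5 + 0.2299×8.1 + 0.1911×26.7 + 0.1206×37.9 + 0.1774×46.5 + 0.1211×91.5 = 31.5800 per 100,000.
Difference = 20.8238 − 31.5800 = -10.7562.

-10.8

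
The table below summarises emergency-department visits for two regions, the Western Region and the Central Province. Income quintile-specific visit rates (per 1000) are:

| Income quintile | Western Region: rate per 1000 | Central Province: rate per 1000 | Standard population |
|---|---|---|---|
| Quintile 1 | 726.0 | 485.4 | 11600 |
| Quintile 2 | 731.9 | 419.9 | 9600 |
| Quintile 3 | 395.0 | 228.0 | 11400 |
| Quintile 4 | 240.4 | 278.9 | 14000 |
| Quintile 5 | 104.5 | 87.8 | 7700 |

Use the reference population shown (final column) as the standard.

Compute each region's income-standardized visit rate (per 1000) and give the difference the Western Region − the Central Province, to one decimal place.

Standard total = 54300; weights = 0.2136, 0.1768, 0.2099, 0.2578, 0.1418.
The Western Region: 0.2136×726.0 + 0.1768×731.9 + 0.2099×395.0 + 0.2578×240.4 + 0.1418×104.5 = 444.2190 per 1000.
The Central Province: 0.2136×485.4 + 0.1768×419.9 + 0.2099×228.0 + 0.2578×278.9 + 0.1418×87.8 = 310.1573 per 1000.
Difference = 444.2190 − 310.1573 = 134.0617.

134.1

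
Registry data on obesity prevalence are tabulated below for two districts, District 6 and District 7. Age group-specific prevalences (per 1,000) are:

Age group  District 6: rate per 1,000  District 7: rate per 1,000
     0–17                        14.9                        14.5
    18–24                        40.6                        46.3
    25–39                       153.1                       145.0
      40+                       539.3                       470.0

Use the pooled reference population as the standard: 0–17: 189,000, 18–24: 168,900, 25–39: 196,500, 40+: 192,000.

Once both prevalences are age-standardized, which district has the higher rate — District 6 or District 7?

Standard total = 746,400; weights = 0.2532, 0.2263, 0.2633, 0.2572.
District 6: 0.2532×14.9 + 0.2263×40.6 + 0.2633×153.1 + 0.2572×539.3 = 191.9925 per 1,000.
District 7: 0.2532×14.5 + 0.2263×46.3 + 0.2633×145.0 + 0.2572×470.0 = 173.2222 per 1,000.

District 6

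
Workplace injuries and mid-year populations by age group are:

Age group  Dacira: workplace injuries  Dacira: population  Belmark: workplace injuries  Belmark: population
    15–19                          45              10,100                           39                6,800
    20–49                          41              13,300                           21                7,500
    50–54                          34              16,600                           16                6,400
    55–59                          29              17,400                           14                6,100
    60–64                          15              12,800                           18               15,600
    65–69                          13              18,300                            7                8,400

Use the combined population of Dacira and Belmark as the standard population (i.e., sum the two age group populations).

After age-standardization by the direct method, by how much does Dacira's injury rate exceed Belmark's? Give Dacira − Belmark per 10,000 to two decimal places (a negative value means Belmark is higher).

Age-specific rates per 10,000 for Dacira: 44.55, 30.83, 20.48, 16.67, 11.72, 7.10.
For Belmark: 57.35, 28.00, 25.00, 22.95, 11.54, 8.33.
Combined standard total = 139,300; weights = 0.1213, 0.1493, 0.1651, 0.1687, 0.2039, 0.1917.
Dacira: 0.1213×44.55 + 0.1493×30.83 + 0.1651×20.48 + 0.1687×16.67 + 0.2039×11.72 + 0.1917×7.10 = 19.9527 per 10,000.
Belmark: 0.1213×57.35 + 0.1493×28.00 + 0.1651×25.00 + 0.1687×22.95 + 0.2039×11.54 + 0.1917×8.33 = 23.0883 per 10,000.
Difference = 19.9527 − 23.0883 = -3.1356.

-3.14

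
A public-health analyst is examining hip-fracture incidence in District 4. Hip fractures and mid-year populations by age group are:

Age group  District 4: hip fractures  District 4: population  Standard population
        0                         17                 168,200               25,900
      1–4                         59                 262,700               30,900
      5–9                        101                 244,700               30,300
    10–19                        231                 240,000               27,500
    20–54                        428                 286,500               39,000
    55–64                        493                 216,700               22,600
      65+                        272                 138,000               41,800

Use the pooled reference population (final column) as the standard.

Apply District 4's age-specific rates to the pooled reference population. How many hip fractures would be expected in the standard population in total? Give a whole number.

241

Age-specific rates per 100,000 for District 4: 10.11, 22.46, 41.28, 96.25, 149.39, 227.50, 197.10.
Expected hip fractures = Σ (standard pop × age-specific rate ÷ 100,000)
= 25,900×10.11/100,000 + 30,900×22.46/100,000 + 30,300×41.28/100,000 + 27,500×96.25/100,000 + 39,000×149.39/100,000 + 22,600×227.50/100,000 + 41,800×197.10/100,000
= 2.62 + 6.94 + 12.51 + 26.47 + 58.26 + 51.42 + 82.39 = 240.60.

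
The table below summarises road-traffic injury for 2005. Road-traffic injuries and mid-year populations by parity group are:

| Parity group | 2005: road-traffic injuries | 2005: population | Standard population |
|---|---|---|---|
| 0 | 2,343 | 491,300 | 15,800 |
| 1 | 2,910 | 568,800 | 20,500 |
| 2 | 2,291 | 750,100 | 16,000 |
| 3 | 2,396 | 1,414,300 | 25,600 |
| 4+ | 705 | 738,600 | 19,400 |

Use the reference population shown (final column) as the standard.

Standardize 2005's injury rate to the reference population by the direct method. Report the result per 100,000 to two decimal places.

Parity-specific rates per 100,000 for 2005: 476.90, 511.60, 305.43, 169.41, 95.45.
Standard total = 97,300; weights = 0.1624, 0.2107, 0.1644, 0.2631, 0.1994.
Standardized rate: 0.1624×476.90 + 0.2107×511.60 + 0.1644×305.43 + 0.2631×169.41 + 0.1994×95.45 = 299.0584 per 100,000.

299.06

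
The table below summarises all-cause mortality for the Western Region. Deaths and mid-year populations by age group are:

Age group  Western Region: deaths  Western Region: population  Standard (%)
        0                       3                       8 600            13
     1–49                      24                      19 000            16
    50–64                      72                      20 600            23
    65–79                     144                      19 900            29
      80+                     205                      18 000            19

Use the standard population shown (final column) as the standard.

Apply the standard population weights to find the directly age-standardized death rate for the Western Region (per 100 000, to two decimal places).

Age-specific rates per 100 000 for the Western Region: 34.88, 126.32, 349.51, 723.62, 1138.89.
Standard weights: 0.13, 0.16, 0.23, 0.29, 0.19.
Standardized rate: 0.1300×34.88 + 0.1600×126.32 + 0.2300×349.51 + 0.2900×723.62 + 0.1900×1138.89 = 531.3719 per 100 000.

531.37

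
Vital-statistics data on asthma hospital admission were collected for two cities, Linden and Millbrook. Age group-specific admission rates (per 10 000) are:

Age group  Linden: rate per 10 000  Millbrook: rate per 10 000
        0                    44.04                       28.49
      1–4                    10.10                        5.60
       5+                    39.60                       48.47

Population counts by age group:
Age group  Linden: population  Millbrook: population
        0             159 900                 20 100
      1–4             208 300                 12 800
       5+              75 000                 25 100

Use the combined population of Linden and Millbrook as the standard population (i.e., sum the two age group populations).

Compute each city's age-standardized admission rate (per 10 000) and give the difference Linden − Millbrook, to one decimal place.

Combined standard total = 501 200; weights = 0.3591, 0.4411, 0.1997.
Linden: 0.3591×44.04 + 0.4411×10.10 + 0.1997×39.60 = 28.1809 per 10 000.
Millbrook: 0.3591×28.49 + 0.4411×5.60 + 0.1997×48.47 = 22.3827 per 10 000.
Difference = 28.1809 − 22.3827 = 5.7982.

5.8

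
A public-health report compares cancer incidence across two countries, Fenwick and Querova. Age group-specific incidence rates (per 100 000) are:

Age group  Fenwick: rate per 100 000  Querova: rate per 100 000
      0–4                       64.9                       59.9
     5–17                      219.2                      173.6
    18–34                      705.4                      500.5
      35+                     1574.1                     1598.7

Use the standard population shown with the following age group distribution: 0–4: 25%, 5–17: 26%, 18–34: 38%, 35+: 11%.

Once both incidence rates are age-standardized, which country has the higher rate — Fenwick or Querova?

Standard weights: 0.25, 0.26, 0.38, 0.11.
Fenwick: 0.2500×64.9 + 0.2600×219.2 + 0.3800×705.4 + 0.1100×1574.1 = 514.4200 per 100 000.
Querova: 0.2500×59.9 + 0.2600×173.6 + 0.3800×500.5 + 0.1100×1598.7 = 426.1580 per 100 000.

Fenwick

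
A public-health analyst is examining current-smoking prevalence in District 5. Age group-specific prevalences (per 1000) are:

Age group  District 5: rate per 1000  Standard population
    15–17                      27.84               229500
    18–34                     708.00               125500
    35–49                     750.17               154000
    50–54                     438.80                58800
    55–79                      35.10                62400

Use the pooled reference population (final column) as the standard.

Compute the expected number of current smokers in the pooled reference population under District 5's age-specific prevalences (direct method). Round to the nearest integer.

Expected current smokers = Σ (standard pop × age-specific rate ÷ 1000)
= 229500×27.84/1000 + 125500×708.00/1000 + 154000×750.17/1000 + 58800×438.80/1000 + 62400×35.10/1000
= 6389.28 + 88854.00 + 115526.18 + 25801.44 + 2190.24 = 238761.14.

238761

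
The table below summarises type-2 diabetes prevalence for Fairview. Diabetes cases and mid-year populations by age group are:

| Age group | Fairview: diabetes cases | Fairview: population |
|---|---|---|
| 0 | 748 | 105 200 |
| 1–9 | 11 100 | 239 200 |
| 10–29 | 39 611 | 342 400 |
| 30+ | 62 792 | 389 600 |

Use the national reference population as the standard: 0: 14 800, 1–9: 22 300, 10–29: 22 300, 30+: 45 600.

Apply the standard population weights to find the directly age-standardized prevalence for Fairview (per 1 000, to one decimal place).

Age-specific rates per 1 000 for Fairview: 7.110, 46.405, 115.686, 161.170.
Standard total = 105 000; weights = 0.1410, 0.2124, 0.2124, 0.4343.
Standardized rate: 0.1410×7.110 + 0.2124×46.405 + 0.2124×115.686 + 0.4343×161.170 = 105.4213 per 1 000.

105.4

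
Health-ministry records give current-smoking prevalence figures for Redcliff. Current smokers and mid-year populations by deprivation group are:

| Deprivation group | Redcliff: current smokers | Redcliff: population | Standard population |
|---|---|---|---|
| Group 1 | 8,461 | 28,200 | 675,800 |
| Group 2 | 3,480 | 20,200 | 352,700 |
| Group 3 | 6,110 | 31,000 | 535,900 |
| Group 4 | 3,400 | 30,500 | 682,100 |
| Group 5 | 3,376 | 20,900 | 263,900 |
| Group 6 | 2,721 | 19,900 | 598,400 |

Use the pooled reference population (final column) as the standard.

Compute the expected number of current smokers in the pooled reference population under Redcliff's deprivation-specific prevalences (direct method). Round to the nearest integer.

Deprivation-specific rates per 1,000 for Redcliff: 300.035, 172.277, 197.097, 111.475, 161.531, 136.734.
Expected current smokers = Σ (standard pop × deprivation-specific rate ÷ 1,000)
= 675,800×300.035/1,000 + 352,700×172.277/1,000 + 535,900×197.097/1,000 + 682,100×111.475/1,000 + 263,900×161.531/1,000 + 598,400×136.734/1,000
= 202763.96 + 60762.18 + 105624.16 + 76037.38 + 42628.06 + 81821.43 = 569637.17.

569637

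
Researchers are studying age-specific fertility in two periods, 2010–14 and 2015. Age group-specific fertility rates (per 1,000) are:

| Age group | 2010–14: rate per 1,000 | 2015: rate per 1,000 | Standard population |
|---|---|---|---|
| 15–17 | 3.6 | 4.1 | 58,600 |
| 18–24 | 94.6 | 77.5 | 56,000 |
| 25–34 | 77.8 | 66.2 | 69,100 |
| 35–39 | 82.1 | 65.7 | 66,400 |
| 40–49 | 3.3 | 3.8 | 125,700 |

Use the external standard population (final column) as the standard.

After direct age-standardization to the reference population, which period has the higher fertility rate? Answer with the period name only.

Standard total = 375,800; weights = 0.1559, 0.1490, 0.1839, 0.1767, 0.3345.
2010–14: 0.1559×3.6 + 0.1490×94.6 + 0.1839×77.8 + 0.1767×82.1 + 0.3345×3.3 = 44.5737 per 1,000.
2015: 0.1559×4.1 + 0.1490×77.5 + 0.1839×66.2 + 0.1767×65.7 + 0.3345×3.8 = 37.2401 per 1,000.

2010–14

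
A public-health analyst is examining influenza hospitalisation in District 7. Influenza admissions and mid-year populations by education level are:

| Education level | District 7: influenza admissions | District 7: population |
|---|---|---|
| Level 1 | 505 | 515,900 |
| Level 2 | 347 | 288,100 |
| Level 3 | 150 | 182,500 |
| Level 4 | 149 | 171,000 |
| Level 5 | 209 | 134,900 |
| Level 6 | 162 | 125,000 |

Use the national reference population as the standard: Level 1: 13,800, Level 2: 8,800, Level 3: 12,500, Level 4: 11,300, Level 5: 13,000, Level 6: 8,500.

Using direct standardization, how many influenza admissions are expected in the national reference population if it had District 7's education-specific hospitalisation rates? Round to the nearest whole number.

75

Education-specific rates per 100,000 for District 7: 97.89, 120.44, 82.19, 87.13, 154.93, 129.60.
Expected influenza admissions = Σ (standard pop × education-specific rate ÷ 100,000)
= 13,800×97.89/100,000 + 8,800×120.44/100,000 + 12,500×82.19/100,000 + 11,300×87.13/100,000 + 13,000×154.93/100,000 + 8,500×129.60/100,000
= 13.51 + 10.60 + 10.27 + 9.85 + 20.14 + 11.02 = 75.38.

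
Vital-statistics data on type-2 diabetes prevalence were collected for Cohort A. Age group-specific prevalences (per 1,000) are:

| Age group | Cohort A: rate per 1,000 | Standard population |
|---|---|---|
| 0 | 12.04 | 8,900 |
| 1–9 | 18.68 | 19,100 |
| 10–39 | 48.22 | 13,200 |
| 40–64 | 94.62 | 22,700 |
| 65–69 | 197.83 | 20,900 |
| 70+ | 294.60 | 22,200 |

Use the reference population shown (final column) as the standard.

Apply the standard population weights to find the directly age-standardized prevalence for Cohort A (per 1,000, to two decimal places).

130.12

Standard total = 107,000; weights = 0.0832, 0.1785, 0.1234, 0.2121, 0.1953, 0.2075.
Standardized rate: 0.0832×12.04 + 0.1785×18.68 + 0.1234×48.22 + 0.2121×94.62 + 0.1953×197.83 + 0.2075×294.60 = 130.1223 per 1,000.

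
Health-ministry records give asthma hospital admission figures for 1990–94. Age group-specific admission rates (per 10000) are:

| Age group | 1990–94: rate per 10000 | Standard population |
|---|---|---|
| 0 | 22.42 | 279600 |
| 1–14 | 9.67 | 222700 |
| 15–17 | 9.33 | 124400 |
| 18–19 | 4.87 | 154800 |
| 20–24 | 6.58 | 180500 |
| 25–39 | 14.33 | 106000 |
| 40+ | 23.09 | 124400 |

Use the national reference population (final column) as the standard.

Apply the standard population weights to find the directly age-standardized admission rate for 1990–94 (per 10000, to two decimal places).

13.35

Standard total = 1192400; weights = 0.2345, 0.1868, 0.1043, 0.1298, 0.1514, 0.0889, 0.1043.
Standardized rate: 0.2345×22.42 + 0.1868×9.67 + 0.1043×9.33 + 0.1298×4.87 + 0.1514×6.58 + 0.0889×14.33 + 0.1043×23.09 = 13.3476 per 10000.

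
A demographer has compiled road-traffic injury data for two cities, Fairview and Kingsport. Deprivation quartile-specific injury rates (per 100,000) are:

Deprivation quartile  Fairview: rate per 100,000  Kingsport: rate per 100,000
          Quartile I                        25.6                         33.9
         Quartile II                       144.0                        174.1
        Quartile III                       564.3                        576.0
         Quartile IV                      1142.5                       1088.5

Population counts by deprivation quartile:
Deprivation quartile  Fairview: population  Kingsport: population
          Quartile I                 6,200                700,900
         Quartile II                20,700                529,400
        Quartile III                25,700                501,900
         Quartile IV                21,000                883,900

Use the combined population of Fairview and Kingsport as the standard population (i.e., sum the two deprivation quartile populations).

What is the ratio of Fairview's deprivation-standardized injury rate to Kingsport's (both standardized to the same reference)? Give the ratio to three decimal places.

1.014

Combined standard total = 2,689,700; weights = 0.2629, 0.2045, 0.1962, 0.3364.
Fairview: 0.2629×25.6 + 0.2045×144.0 + 0.1962×564.3 + 0.3364×1142.5 = 531.2448 per 100,000.
Kingsport: 0.2629×33.9 + 0.2045×174.1 + 0.1962×576.0 + 0.3364×1088.5 = 523.7106 per 100,000.
Ratio = 531.2448 ÷ 523.7106 = 1.01439.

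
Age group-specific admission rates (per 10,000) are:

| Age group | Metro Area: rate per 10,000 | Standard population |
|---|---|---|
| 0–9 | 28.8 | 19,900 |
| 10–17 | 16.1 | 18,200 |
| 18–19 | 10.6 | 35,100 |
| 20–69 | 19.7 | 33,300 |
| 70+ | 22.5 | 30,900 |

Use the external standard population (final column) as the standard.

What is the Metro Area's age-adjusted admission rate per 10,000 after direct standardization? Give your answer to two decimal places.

18.85

Standard total = 137,400; weights = 0.1448, 0.1325, 0.2555, 0.2424, 0.2249.
Standardized rate: 0.1448×28.8 + 0.1325×16.1 + 0.2555×10.6 + 0.2424×19.7 + 0.2249×22.5 = 18.8461 per 10,000.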